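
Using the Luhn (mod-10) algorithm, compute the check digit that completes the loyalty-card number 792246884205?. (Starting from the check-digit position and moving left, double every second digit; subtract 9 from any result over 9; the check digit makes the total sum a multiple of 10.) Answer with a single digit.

7

Partial digits right→left: 5 0 2 4 8 8 6 4 2 2 9 7
Double every second digit counting from the check-digit position (so the 1st, 3rd, 5th, ... of the partial from the right).
  doubled (with −9 where >9): 1 4 7 3 4 9 → sum 28
  kept as-is: 0 4 8 4 2 7 → sum 25
Total = 28 + 25 = 53.
Check digit = (10 − (53 mod 10)) mod 10 = 7.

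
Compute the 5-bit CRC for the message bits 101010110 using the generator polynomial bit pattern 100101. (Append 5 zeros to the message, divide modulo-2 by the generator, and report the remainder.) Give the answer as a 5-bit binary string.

Append 5 zeros: 10101011000000. Divide by 100101 (XOR where the leading bit is 1):
  pos 0: 101010 XOR 100101 = 001111
  pos 2: 111111 XOR 100101 = 011010
  pos 3: 110100 XOR 100101 = 010001
  pos 4: 100010 XOR 100101 = 000111
  pos 7: 111000 XOR 100101 = 011101
  pos 8: 111010 XOR 100101 = 011111
Remainder (last 5 bits) = 11111. This is the CRC / FCS.

11111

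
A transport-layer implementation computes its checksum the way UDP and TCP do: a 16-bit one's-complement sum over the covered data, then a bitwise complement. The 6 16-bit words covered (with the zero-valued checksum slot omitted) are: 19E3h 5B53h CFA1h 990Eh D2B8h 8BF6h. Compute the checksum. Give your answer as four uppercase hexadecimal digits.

C369

One's-complement addition (fold any carry out of bit 15 back into bit 0):
  0x19E3 + 0x5B53 = 0x07536
  0x7536 + 0xCFA1 = 0x144D7 → wrap carry → 0x44D8
  0x44D8 + 0x990E = 0x0DDE6
  0xDDE6 + 0xD2B8 = 0x1B09E → wrap carry → 0xB09F
  0xB09F + 0x8BF6 = 0x13C95 → wrap carry → 0x3C96
One's-complement sum = 0x3C96.
Checksum = ~0x3C96 & 0xFFFF = 0xC369.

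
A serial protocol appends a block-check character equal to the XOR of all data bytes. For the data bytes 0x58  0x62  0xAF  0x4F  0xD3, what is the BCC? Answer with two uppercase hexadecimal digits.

XOR the bytes together:
  start with 0x58
  0x58 ⊕ 0x62 = 0x3A
  0x3A ⊕ 0xAF = 0x95
  0x95 ⊕ 0x4F = 0xDA
  0xDA ⊕ 0xD3 = 0x09

09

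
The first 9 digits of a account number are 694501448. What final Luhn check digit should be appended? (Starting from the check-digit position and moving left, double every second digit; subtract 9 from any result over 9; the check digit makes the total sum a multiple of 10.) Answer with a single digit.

5

Partial digits right→left: 8 4 4 1 0 5 4 9 6
Double every second digit counting from the check-digit position (so the 1st, 3rd, 5th, ... of the partial from the right).
  doubled (with −9 where >9): 7 8 0 8 3 → sum 26
  kept as-is: 4 1 5 9 → sum 19
Total = 26 + 19 = 45.
Check digit = (10 − (45 mod 10)) mod 10 = 5.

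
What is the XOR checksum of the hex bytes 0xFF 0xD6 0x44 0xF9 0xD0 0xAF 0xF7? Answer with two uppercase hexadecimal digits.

XOR the bytes together:
  start with 0xFF
  0xFF ⊕ 0xD6 = 0x29
  0x29 ⊕ 0x44 = 0x6D
  0x6D ⊕ 0xF9 = 0x94
  0x94 ⊕ 0xD0 = 0x44
  0x44 ⊕ 0xAF = 0xEB
  0xEB ⊕ 0xF7 = 0x1C

1C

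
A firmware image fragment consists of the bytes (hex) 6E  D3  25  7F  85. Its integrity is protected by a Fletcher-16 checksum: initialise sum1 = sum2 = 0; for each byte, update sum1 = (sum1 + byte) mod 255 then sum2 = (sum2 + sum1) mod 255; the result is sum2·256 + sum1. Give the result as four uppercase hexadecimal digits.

6B6C

Running sums (mod 255):
  after byte 0 (6E): sum1=110, sum2=110
  after byte 1 (D3): sum1=66, sum2=176
  after byte 2 (25): sum1=103, sum2=24
  after byte 3 (7F): sum1=230, sum2=254
  after byte 4 (85): sum1=108, sum2=107
Checksum = sum2·256 + sum1 = 107·256 + 108 = 27500 = 0x6B6C.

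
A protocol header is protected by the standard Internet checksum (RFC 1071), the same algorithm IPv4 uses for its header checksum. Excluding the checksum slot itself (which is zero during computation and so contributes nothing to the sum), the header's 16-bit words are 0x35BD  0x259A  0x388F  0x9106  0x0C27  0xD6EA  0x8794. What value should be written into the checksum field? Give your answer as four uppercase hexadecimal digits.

706C

One's-complement addition (fold any carry out of bit 15 back into bit 0):
  0x35BD + 0x259A = 0x05B57
  0x5B57 + 0x388F = 0x093E6
  0x93E6 + 0x9106 = 0x124EC → wrap carry → 0x24ED
  0x24ED + 0x0C27 = 0x03114
  0x3114 + 0xD6EA = 0x107FE → wrap carry → 0x07FF
  0x07FF + 0x8794 = 0x08F93
One's-complement sum = 0x8F93.
Checksum = ~0x8F93 & 0xFFFF = 0x706C.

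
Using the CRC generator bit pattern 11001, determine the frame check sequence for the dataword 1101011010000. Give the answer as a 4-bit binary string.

1100

Append 4 zeros: 11010110100000000. Divide by 11001 (XOR where the leading bit is 1):
  pos 0: 11010 XOR 11001 = 00011
  pos 3: 11110 XOR 11001 = 00111
  pos 5: 11110 XOR 11001 = 00111
  pos 7: 11100 XOR 11001 = 00101
  pos 9: 10100 XOR 11001 = 01101
  pos 10: 11010 XOR 11001 = 00011
Remainder (last 4 bits) = 1100. This is the CRC / FCS.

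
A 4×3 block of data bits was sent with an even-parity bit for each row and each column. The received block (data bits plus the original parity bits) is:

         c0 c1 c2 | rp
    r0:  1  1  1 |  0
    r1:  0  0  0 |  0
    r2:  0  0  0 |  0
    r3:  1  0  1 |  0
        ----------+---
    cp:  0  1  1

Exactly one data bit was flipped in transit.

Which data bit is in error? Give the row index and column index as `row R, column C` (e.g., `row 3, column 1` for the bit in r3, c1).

Recompute each row's even parity and compare to rp:
  r0: data parity 1, sent rp 0 → mismatch
  r1: data parity 0, sent rp 0 → ok
  r2: data parity 0, sent rp 0 → ok
  r3: data parity 0, sent rp 0 → ok
Recompute each column's even parity and compare to cp:
  c0: data parity 0, sent cp 0 → ok
  c1: data parity 1, sent cp 1 → ok
  c2: data parity 0, sent cp 1 → mismatch
Exactly one row (r0) and one column (c2) fail → the flipped bit is at their intersection.

row 0, column 2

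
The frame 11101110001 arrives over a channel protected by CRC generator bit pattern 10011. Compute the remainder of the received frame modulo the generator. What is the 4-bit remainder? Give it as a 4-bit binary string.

0000

Modulo-2 division of 11101110001 by 10011:
  pos 0: 11101 XOR 10011 = 01110
  pos 1: 11101 XOR 10011 = 01110
  pos 2: 11101 XOR 10011 = 01110
  pos 3: 11100 XOR 10011 = 01111
  pos 4: 11110 XOR 10011 = 01101
  pos 5: 11010 XOR 10011 = 01001
  pos 6: 10011 XOR 10011 = 00000
Remainder = 0000 (zero — the frame passes the CRC check).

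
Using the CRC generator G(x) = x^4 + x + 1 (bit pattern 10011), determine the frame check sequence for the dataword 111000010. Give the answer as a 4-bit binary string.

0000

Append 4 zeros: 1110000100000. Divide by 10011 (XOR where the leading bit is 1):
  pos 0: 11100 XOR 10011 = 01111
  pos 1: 11110 XOR 10011 = 01101
  pos 2: 11010 XOR 10011 = 01001
  pos 3: 10011 XOR 10011 = 00000
Remainder (last 4 bits) = 0000. This is the CRC / FCS.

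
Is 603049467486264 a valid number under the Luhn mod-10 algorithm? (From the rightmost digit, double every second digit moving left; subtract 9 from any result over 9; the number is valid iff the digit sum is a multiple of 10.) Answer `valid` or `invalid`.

From the right, keep odd positions and double even positions (subtract 9 from any doubled value over 9):
  doubled (positions 2,4,...): 3 3 8 3 9 0 0 → sum 26
  kept (positions 1,3,...): 4 2 8 7 4 4 3 6 → sum 38
Total = 64.
64 mod 10 = 4, so the number is invalid.

invalid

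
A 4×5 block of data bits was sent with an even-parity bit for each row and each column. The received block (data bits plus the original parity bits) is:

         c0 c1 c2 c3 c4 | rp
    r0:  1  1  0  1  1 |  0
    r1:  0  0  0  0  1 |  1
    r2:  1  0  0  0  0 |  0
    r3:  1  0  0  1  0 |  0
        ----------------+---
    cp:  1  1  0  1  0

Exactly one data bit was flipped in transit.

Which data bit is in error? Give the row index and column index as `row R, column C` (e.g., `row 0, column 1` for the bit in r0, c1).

row 2, column 3

Recompute each row's even parity and compare to rp:
  r0: data parity 0, sent rp 0 → ok
  r1: data parity 1, sent rp 1 → ok
  r2: data parity 1, sent rp 0 → mismatch
  r3: data parity 0, sent rp 0 → ok
Recompute each column's even parity and compare to cp:
  c0: data parity 1, sent cp 1 → ok
  c1: data parity 1, sent cp 1 → ok
  c2: data parity 0, sent cp 0 → ok
  c3: data parity 0, sent cp 1 → mismatch
  c4: data parity 0, sent cp 0 → ok
Exactly one row (r2) and one column (c3) fail → the flipped bit is at their intersection.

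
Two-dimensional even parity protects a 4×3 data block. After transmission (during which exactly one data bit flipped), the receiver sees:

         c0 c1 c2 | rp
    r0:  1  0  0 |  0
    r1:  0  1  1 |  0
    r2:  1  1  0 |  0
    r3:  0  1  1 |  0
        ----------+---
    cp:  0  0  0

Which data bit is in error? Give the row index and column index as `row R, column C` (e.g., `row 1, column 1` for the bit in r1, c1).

Recompute each row's even parity and compare to rp:
  r0: data parity 1, sent rp 0 → mismatch
  r1: data parity 0, sent rp 0 → ok
  r2: data parity 0, sent rp 0 → ok
  r3: data parity 0, sent rp 0 → ok
Recompute each column's even parity and compare to cp:
  c0: data parity 0, sent cp 0 → ok
  c1: data parity 1, sent cp 0 → mismatch
  c2: data parity 0, sent cp 0 → ok
Exactly one row (r0) and one column (c1) fail → the flipped bit is at their intersection.

row 0, column 1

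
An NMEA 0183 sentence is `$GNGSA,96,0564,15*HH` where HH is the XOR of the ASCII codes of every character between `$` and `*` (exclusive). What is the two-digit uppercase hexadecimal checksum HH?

7C

XOR the ASCII codes of the payload characters:
  'G' = 0x47 → acc = 0x47
  'N' = 0x4E → acc = 0x09
  'G' = 0x47 → acc = 0x4E
  'S' = 0x53 → acc = 0x1D
  'A' = 0x41 → acc = 0x5C
  ',' = 0x2C → acc = 0x70
  '9' = 0x39 → acc = 0x49
  '6' = 0x36 → acc = 0x7F
  ',' = 0x2C → acc = 0x53
  '0' = 0x30 → acc = 0x63
  '5' = 0x35 → acc = 0x56
  '6' = 0x36 → acc = 0x60
  '4' = 0x34 → acc = 0x54
  ',' = 0x2C → acc = 0x78
  '1' = 0x31 → acc = 0x49
  '5' = 0x35 → acc = 0x7C
Checksum = 0x7C.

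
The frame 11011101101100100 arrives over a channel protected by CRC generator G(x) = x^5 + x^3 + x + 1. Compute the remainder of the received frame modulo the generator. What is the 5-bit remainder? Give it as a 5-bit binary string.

00000

Modulo-2 division of 11011101101100100 by 101011:
  pos 0: 110111 XOR 101011 = 011100
  pos 1: 111000 XOR 101011 = 010011
  pos 2: 100111 XOR 101011 = 001100
  pos 4: 110010 XOR 101011 = 011001
  pos 5: 110011 XOR 101011 = 011000
  pos 6: 110001 XOR 101011 = 011010
  pos 7: 110100 XOR 101011 = 011111
  pos 8: 111110 XOR 101011 = 010101
  pos 9: 101011 XOR 101011 = 000000
Remainder = 00000 (zero — the frame passes the CRC check).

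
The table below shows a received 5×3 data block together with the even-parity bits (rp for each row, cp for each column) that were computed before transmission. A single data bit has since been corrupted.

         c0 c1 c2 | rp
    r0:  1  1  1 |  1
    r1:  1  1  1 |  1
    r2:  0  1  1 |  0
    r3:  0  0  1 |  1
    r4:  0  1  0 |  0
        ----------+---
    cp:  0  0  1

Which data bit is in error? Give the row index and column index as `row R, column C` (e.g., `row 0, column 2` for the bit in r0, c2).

Recompute each row's even parity and compare to rp:
  r0: data parity 1, sent rp 1 → ok
  r1: data parity 1, sent rp 1 → ok
  r2: data parity 0, sent rp 0 → ok
  r3: data parity 1, sent rp 1 → ok
  r4: data parity 1, sent rp 0 → mismatch
Recompute each column's even parity and compare to cp:
  c0: data parity 0, sent cp 0 → ok
  c1: data parity 0, sent cp 0 → ok
  c2: data parity 0, sent cp 1 → mismatch
Exactly one row (r4) and one column (c2) fail → the flipped bit is at their intersection.

row 4, column 2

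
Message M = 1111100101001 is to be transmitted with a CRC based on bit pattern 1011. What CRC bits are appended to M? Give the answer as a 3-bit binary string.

Append 3 zeros: 1111100101001000. Divide by 1011 (XOR where the leading bit is 1):
  pos 0: 1111 XOR 1011 = 0100
  pos 1: 1001 XOR 1011 = 0010
  pos 3: 1000 XOR 1011 = 0011
  pos 5: 1110 XOR 1011 = 0101
  pos 6: 1011 XOR 1011 = 0000
  pos 12: 1000 XOR 1011 = 0011
Remainder (last 3 bits) = 011. This is the CRC / FCS.

011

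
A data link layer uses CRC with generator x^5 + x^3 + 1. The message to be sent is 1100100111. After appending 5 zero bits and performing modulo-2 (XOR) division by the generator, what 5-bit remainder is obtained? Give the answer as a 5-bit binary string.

10011

Append 5 zeros: 110010011100000. Divide by 101001 (XOR where the leading bit is 1):
  pos 0: 110010 XOR 101001 = 011011
  pos 1: 110110 XOR 101001 = 011111
  pos 2: 111111 XOR 101001 = 010110
  pos 3: 101101 XOR 101001 = 000100
  pos 6: 100100 XOR 101001 = 001101
  pos 8: 110100 XOR 101001 = 011101
  pos 9: 111010 XOR 101001 = 010011
Remainder (last 5 bits) = 10011. This is the CRC / FCS.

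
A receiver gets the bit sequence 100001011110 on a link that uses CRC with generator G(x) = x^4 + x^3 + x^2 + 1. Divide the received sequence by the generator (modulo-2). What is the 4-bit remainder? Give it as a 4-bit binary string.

Modulo-2 division of 100001011110 by 11101:
  pos 0: 10000 XOR 11101 = 01101
  pos 1: 11011 XOR 11101 = 00110
  pos 3: 11001 XOR 11101 = 00100
  pos 5: 10011 XOR 11101 = 01110
  pos 6: 11101 XOR 11101 = 00000
Remainder = 0000 (zero — the frame passes the CRC check).

0000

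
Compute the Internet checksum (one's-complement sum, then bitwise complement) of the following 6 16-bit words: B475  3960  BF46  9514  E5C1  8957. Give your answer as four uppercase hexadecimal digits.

One's-complement addition (fold any carry out of bit 15 back into bit 0):
  0xB475 + 0x3960 = 0x0EDD5
  0xEDD5 + 0xBF46 = 0x1AD1B → wrap carry → 0xAD1C
  0xAD1C + 0x9514 = 0x14230 → wrap carry → 0x4231
  0x4231 + 0xE5C1 = 0x127F2 → wrap carry → 0x27F3
  0x27F3 + 0x8957 = 0x0B14A
One's-complement sum = 0xB14A.
Checksum = ~0xB14A & 0xFFFF = 0x4EB5.

4EB5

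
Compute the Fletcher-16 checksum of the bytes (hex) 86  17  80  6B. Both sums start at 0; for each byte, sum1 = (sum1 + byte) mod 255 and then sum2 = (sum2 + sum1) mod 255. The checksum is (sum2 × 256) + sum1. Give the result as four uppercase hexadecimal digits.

Running sums (mod 255):
  after byte 0 (86): sum1=134, sum2=134
  after byte 1 (17): sum1=157, sum2=36
  after byte 2 (80): sum1=30, sum2=66
  after byte 3 (6B): sum1=137, sum2=203
Checksum = sum2·256 + sum1 = 203·256 + 137 = 52105 = 0xCB89.

CB89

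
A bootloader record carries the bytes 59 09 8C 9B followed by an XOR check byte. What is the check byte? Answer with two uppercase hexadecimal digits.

47

XOR the bytes together:
  start with 0x59
  0x59 ⊕ 0x09 = 0x50
  0x50 ⊕ 0x8C = 0xDC
  0xDC ⊕ 0x9B = 0x47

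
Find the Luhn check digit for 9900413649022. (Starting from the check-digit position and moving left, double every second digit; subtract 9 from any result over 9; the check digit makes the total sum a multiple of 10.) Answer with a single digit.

8

Partial digits right→left: 2 2 0 9 4 6 3 1 4 0 0 9 9
Double every second digit counting from the check-digit position (so the 1st, 3rd, 5th, ... of the partial from the right).
  doubled (with −9 where >9): 4 0 8 6 8 0 9 → sum 35
  kept as-is: 2 9 6 1 0 9 → sum 27
Total = 35 + 27 = 62.
Check digit = (10 − (62 mod 10)) mod 10 = 8.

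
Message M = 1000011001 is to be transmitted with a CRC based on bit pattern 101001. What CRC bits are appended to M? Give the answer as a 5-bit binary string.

01101

Append 5 zeros: 100001100100000. Divide by 101001 (XOR where the leading bit is 1):
  pos 0: 100001 XOR 101001 = 001000
  pos 2: 100010 XOR 101001 = 001011
  pos 4: 101101 XOR 101001 = 000100
  pos 7: 100000 XOR 101001 = 001001
  pos 9: 100100 XOR 101001 = 001101
Remainder (last 5 bits) = 01101. This is the CRC / FCS.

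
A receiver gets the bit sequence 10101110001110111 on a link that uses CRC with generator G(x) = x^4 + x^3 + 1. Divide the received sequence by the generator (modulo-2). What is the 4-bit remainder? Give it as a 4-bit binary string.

0000

Modulo-2 division of 10101110001110111 by 11001:
  pos 0: 10101 XOR 11001 = 01100
  pos 1: 11001 XOR 11001 = 00000
  pos 6: 10001 XOR 11001 = 01000
  pos 7: 10001 XOR 11001 = 01000
  pos 8: 10001 XOR 11001 = 01000
  pos 9: 10000 XOR 11001 = 01001
  pos 10: 10011 XOR 11001 = 01010
  pos 11: 10101 XOR 11001 = 01100
  pos 12: 11001 XOR 11001 = 00000
Remainder = 0000 (zero — the frame passes the CRC check).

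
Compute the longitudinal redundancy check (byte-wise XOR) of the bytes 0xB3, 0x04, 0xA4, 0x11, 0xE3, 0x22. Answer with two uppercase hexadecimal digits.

C3

XOR the bytes together:
  start with 0xB3
  0xB3 ⊕ 0x04 = 0xB7
  0xB7 ⊕ 0xA4 = 0x13
  0x13 ⊕ 0x11 = 0x02
  0x02 ⊕ 0xE3 = 0xE1
  0xE1 ⊕ 0x22 = 0xC3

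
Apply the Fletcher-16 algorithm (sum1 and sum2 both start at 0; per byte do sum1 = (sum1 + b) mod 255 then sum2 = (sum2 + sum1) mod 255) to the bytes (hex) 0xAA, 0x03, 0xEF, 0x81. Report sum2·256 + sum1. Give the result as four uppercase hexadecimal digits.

151F

Running sums (mod 255):
  after byte 0 (0xAA): sum1=170, sum2=170
  after byte 1 (0x03): sum1=173, sum2=88
  after byte 2 (0xEF): sum1=157, sum2=245
  after byte 3 (0x81): sum1=31, sum2=21
Checksum = sum2·256 + sum1 = 21·256 + 31 = 5407 = 0x151F.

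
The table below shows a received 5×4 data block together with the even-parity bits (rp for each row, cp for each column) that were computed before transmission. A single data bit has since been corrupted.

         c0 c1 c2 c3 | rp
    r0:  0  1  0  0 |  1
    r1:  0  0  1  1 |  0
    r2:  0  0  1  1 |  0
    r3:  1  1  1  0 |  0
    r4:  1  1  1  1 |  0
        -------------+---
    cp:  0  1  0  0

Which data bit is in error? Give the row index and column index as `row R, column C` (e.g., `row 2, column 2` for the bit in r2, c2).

row 3, column 3

Recompute each row's even parity and compare to rp:
  r0: data parity 1, sent rp 1 → ok
  r1: data parity 0, sent rp 0 → ok
  r2: data parity 0, sent rp 0 → ok
  r3: data parity 1, sent rp 0 → mismatch
  r4: data parity 0, sent rp 0 → ok
Recompute each column's even parity and compare to cp:
  c0: data parity 0, sent cp 0 → ok
  c1: data parity 1, sent cp 1 → ok
  c2: data parity 0, sent cp 0 → ok
  c3: data parity 1, sent cp 0 → mismatch
Exactly one row (r3) and one column (c3) fail → the flipped bit is at their intersection.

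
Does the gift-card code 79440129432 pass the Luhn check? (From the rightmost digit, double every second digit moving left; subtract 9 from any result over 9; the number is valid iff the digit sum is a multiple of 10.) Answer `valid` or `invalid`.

invalid

From the right, keep odd positions and double even positions (subtract 9 from any doubled value over 9):
  doubled (positions 2,4,...): 6 9 2 8 9 → sum 34
  kept (positions 1,3,...): 2 4 2 0 4 7 → sum 19
Total = 53.
53 mod 10 = 3, so the number is invalid.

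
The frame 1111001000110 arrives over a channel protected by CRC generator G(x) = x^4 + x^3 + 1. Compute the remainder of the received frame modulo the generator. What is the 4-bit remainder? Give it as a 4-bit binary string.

Modulo-2 division of 1111001000110 by 11001:
  pos 0: 11110 XOR 11001 = 00111
  pos 2: 11101 XOR 11001 = 00100
  pos 4: 10000 XOR 11001 = 01001
  pos 5: 10010 XOR 11001 = 01011
  pos 6: 10111 XOR 11001 = 01110
  pos 7: 11101 XOR 11001 = 00100
Remainder = 1000 (nonzero — an error is detected).

1000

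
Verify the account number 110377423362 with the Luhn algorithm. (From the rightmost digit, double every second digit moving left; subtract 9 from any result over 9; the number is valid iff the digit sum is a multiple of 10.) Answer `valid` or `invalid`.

invalid

From the right, keep odd positions and double even positions (subtract 9 from any doubled value over 9):
  doubled (positions 2,4,...): 3 6 8 5 0 2 → sum 24
  kept (positions 1,3,...): 2 3 2 7 3 1 → sum 18
Total = 42.
42 mod 10 = 2, so the number is invalid.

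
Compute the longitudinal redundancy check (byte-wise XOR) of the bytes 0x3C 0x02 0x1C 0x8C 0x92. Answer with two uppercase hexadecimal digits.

3C

XOR the bytes together:
  start with 0x3C
  0x3C ⊕ 0x02 = 0x3E
  0x3E ⊕ 0x1C = 0x22
  0x22 ⊕ 0x8C = 0xAE
  0xAE ⊕ 0x92 = 0x3C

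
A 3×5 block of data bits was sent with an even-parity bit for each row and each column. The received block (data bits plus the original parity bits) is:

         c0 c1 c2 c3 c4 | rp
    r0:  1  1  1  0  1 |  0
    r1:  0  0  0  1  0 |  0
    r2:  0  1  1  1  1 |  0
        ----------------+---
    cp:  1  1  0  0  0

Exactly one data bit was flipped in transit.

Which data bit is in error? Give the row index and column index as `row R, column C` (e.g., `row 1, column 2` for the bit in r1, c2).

Recompute each row's even parity and compare to rp:
  r0: data parity 0, sent rp 0 → ok
  r1: data parity 1, sent rp 0 → mismatch
  r2: data parity 0, sent rp 0 → ok
Recompute each column's even parity and compare to cp:
  c0: data parity 1, sent cp 1 → ok
  c1: data parity 0, sent cp 1 → mismatch
  c2: data parity 0, sent cp 0 → ok
  c3: data parity 0, sent cp 0 → ok
  c4: data parity 0, sent cp 0 → ok
Exactly one row (r1) and one column (c1) fail → the flipped bit is at their intersection.

row 1, column 1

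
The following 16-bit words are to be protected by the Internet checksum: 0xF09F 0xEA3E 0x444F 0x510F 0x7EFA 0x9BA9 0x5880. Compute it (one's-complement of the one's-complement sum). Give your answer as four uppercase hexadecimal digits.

1C9E

One's-complement addition (fold any carry out of bit 15 back into bit 0):
  0xF09F + 0xEA3E = 0x1DADD → wrap carry → 0xDADE
  0xDADE + 0x444F = 0x11F2D → wrap carry → 0x1F2E
  0x1F2E + 0x510F = 0x0703D
  0x703D + 0x7EFA = 0x0EF37
  0xEF37 + 0x9BA9 = 0x18AE0 → wrap carry → 0x8AE1
  0x8AE1 + 0x5880 = 0x0E361
One's-complement sum = 0xE361.
Checksum = ~0xE361 & 0xFFFF = 0x1C9E.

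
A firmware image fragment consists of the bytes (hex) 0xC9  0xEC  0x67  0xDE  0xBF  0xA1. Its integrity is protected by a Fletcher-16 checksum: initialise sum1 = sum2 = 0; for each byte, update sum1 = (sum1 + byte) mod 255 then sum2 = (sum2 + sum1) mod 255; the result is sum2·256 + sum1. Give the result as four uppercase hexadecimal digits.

B65E

Running sums (mod 255):
  after byte 0 (0xC9): sum1=201, sum2=201
  after byte 1 (0xEC): sum1=182, sum2=128
  after byte 2 (0x67): sum1=30, sum2=158
  after byte 3 (0xDE): sum1=252, sum2=155
  after byte 4 (0xBF): sum1=188, sum2=88
  after byte 5 (0xA1): sum1=94, sum2=182
Checksum = sum2·256 + sum1 = 182·256 + 94 = 46686 = 0xB65E.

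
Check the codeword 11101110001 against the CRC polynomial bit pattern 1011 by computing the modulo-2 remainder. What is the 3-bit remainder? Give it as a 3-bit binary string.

Modulo-2 division of 11101110001 by 1011:
  pos 0: 1110 XOR 1011 = 0101
  pos 1: 1011 XOR 1011 = 0000
  pos 5: 1100 XOR 1011 = 0111
  pos 6: 1110 XOR 1011 = 0101
  pos 7: 1011 XOR 1011 = 0000
Remainder = 000 (zero — the frame passes the CRC check).

000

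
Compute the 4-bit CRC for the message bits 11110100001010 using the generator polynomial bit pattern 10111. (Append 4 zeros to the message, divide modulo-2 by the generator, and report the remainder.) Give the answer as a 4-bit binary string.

1110

Append 4 zeros: 111101000010100000. Divide by 10111 (XOR where the leading bit is 1):
  pos 0: 11110 XOR 10111 = 01001
  pos 1: 10011 XOR 10111 = 00100
  pos 3: 10000 XOR 10111 = 00111
  pos 5: 11100 XOR 10111 = 01011
  pos 6: 10111 XOR 10111 = 00000
  pos 12: 10000 XOR 10111 = 00111
Remainder (last 4 bits) = 1110. This is the CRC / FCS.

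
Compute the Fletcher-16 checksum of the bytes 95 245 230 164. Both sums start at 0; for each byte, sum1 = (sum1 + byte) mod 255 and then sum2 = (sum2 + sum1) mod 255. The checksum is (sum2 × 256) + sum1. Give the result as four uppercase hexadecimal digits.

D1E0

Running sums (mod 255):
  after byte 0 (95): sum1=95, sum2=95
  after byte 1 (245): sum1=85, sum2=180
  after byte 2 (230): sum1=60, sum2=240
  after byte 3 (164): sum1=224, sum2=209
Checksum = sum2·256 + sum1 = 209·256 + 224 = 53728 = 0xD1E0.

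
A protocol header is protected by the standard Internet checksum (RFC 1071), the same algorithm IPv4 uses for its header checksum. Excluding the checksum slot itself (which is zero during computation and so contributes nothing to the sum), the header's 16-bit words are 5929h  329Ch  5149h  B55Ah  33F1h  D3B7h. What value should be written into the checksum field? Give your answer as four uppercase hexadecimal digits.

65ED

One's-complement addition (fold any carry out of bit 15 back into bit 0):
  0x5929 + 0x329C = 0x08BC5
  0x8BC5 + 0x5149 = 0x0DD0E
  0xDD0E + 0xB55A = 0x19268 → wrap carry → 0x9269
  0x9269 + 0x33F1 = 0x0C65A
  0xC65A + 0xD3B7 = 0x19A11 → wrap carry → 0x9A12
One's-complement sum = 0x9A12.
Checksum = ~0x9A12 & 0xFFFF = 0x65ED.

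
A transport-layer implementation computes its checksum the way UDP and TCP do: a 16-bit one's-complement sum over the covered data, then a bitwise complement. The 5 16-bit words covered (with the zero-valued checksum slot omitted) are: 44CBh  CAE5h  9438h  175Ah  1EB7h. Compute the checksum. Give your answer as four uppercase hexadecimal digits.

2605

One's-complement addition (fold any carry out of bit 15 back into bit 0):
  0x44CB + 0xCAE5 = 0x10FB0 → wrap carry → 0x0FB1
  0x0FB1 + 0x9438 = 0x0A3E9
  0xA3E9 + 0x175A = 0x0BB43
  0xBB43 + 0x1EB7 = 0x0D9FA
One's-complement sum = 0xD9FA.
Checksum = ~0xD9FA & 0xFFFF = 0x2605.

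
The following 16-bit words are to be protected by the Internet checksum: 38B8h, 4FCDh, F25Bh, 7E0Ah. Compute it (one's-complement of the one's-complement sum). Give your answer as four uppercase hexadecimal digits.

0714

One's-complement addition (fold any carry out of bit 15 back into bit 0):
  0x38B8 + 0x4FCD = 0x08885
  0x8885 + 0xF25B = 0x17AE0 → wrap carry → 0x7AE1
  0x7AE1 + 0x7E0A = 0x0F8EB
One's-complement sum = 0xF8EB.
Checksum = ~0xF8EB & 0xFFFF = 0x0714.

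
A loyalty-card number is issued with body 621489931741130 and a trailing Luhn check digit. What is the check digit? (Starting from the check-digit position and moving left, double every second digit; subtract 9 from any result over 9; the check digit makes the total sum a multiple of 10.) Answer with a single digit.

Partial digits right→left: 0 3 1 1 4 7 1 3 9 9 8 4 1 2 6
Double every second digit counting from the check-digit position (so the 1st, 3rd, 5th, ... of the partial from the right).
  doubled (with −9 where >9): 0 2 8 2 9 7 2 3 → sum 33
  kept as-is: 3 1 7 3 9 4 2 → sum 29
Total = 33 + 29 = 62.
Check digit = (10 − (62 mod 10)) mod 10 = 8.

8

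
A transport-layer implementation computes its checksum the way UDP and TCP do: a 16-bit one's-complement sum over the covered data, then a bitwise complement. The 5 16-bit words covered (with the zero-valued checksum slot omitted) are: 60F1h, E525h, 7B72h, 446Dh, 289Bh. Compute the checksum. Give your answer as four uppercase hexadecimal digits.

D16D

One's-complement addition (fold any carry out of bit 15 back into bit 0):
  0x60F1 + 0xE525 = 0x14616 → wrap carry → 0x4617
  0x4617 + 0x7B72 = 0x0C189
  0xC189 + 0x446D = 0x105F6 → wrap carry → 0x05F7
  0x05F7 + 0x289B = 0x02E92
One's-complement sum = 0x2E92.
Checksum = ~0x2E92 & 0xFFFF = 0xD16D.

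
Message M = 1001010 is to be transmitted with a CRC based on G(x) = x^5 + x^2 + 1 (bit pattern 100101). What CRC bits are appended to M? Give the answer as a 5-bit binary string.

Append 5 zeros: 100101000000. Divide by 100101 (XOR where the leading bit is 1):
  pos 0: 100101 XOR 100101 = 000000
Remainder (last 5 bits) = 00000. This is the CRC / FCS.

00000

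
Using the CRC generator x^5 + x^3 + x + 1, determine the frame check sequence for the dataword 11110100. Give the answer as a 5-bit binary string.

11111

Append 5 zeros: 1111010000000. Divide by 101011 (XOR where the leading bit is 1):
  pos 0: 111101 XOR 101011 = 010110
  pos 1: 101100 XOR 101011 = 000111
  pos 4: 111000 XOR 101011 = 010011
  pos 5: 100110 XOR 101011 = 001101
  pos 7: 110100 XOR 101011 = 011111
Remainder (last 5 bits) = 11111. This is the CRC / FCS.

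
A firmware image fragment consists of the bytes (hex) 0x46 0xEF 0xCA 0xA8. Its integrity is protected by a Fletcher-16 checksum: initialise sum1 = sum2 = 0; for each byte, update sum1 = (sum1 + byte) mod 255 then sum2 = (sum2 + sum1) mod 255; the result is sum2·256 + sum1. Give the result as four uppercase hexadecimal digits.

Running sums (mod 255):
  after byte 0 (0x46): sum1=70, sum2=70
  after byte 1 (0xEF): sum1=54, sum2=124
  after byte 2 (0xCA): sum1=1, sum2=125
  after byte 3 (0xA8): sum1=169, sum2=39
Checksum = sum2·256 + sum1 = 39·256 + 169 = 10153 = 0x27A9.

27A9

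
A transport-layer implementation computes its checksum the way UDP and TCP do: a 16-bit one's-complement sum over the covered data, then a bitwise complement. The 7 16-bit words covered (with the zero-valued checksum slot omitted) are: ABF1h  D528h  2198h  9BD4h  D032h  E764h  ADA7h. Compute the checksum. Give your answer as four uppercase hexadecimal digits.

One's-complement addition (fold any carry out of bit 15 back into bit 0):
  0xABF1 + 0xD528 = 0x18119 → wrap carry → 0x811A
  0x811A + 0x2198 = 0x0A2B2
  0xA2B2 + 0x9BD4 = 0x13E86 → wrap carry → 0x3E87
  0x3E87 + 0xD032 = 0x10EB9 → wrap carry → 0x0EBA
  0x0EBA + 0xE764 = 0x0F61E
  0xF61E + 0xADA7 = 0x1A3C5 → wrap carry → 0xA3C6
One's-complement sum = 0xA3C6.
Checksum = ~0xA3C6 & 0xFFFF = 0x5C39.

5C39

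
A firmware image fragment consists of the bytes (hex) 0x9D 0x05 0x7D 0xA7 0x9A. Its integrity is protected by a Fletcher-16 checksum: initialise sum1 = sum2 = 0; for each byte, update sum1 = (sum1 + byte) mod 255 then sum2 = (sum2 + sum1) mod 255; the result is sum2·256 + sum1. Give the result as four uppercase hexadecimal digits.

8A62

Running sums (mod 255):
  after byte 0 (0x9D): sum1=157, sum2=157
  after byte 1 (0x05): sum1=162, sum2=64
  after byte 2 (0x7D): sum1=32, sum2=96
  after byte 3 (0xA7): sum1=199, sum2=40
  after byte 4 (0x9A): sum1=98, sum2=138
Checksum = sum2·256 + sum1 = 138·256 + 98 = 35426 = 0x8A62.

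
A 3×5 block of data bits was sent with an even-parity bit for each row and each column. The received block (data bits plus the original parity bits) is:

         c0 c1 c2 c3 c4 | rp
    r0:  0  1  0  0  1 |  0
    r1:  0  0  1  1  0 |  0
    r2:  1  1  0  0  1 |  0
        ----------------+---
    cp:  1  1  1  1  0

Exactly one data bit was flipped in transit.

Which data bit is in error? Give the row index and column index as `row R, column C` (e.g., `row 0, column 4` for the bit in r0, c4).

Recompute each row's even parity and compare to rp:
  r0: data parity 0, sent rp 0 → ok
  r1: data parity 0, sent rp 0 → ok
  r2: data parity 1, sent rp 0 → mismatch
Recompute each column's even parity and compare to cp:
  c0: data parity 1, sent cp 1 → ok
  c1: data parity 0, sent cp 1 → mismatch
  c2: data parity 1, sent cp 1 → ok
  c3: data parity 1, sent cp 1 → ok
  c4: data parity 0, sent cp 0 → ok
Exactly one row (r2) and one column (c1) fail → the flipped bit is at their intersection.

row 2, column 1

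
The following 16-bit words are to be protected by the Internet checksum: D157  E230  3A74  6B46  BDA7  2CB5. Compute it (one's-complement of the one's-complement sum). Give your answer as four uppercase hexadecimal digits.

One's-complement addition (fold any carry out of bit 15 back into bit 0):
  0xD157 + 0xE230 = 0x1B387 → wrap carry → 0xB388
  0xB388 + 0x3A74 = 0x0EDFC
  0xEDFC + 0x6B46 = 0x15942 → wrap carry → 0x5943
  0x5943 + 0xBDA7 = 0x116EA → wrap carry → 0x16EB
  0x16EB + 0x2CB5 = 0x043A0
One's-complement sum = 0x43A0.
Checksum = ~0x43A0 & 0xFFFF = 0xBC5F.

BC5F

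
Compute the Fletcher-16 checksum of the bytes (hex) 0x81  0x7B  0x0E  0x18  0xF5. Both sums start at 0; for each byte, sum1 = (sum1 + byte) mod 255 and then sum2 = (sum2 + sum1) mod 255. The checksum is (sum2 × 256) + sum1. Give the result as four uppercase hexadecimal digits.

C519

Running sums (mod 255):
  after byte 0 (0x81): sum1=129, sum2=129
  after byte 1 (0x7B): sum1=252, sum2=126
  after byte 2 (0x0E): sum1=11, sum2=137
  after byte 3 (0x18): sum1=35, sum2=172
  after byte 4 (0xF5): sum1=25, sum2=197
Checksum = sum2·256 + sum1 = 197·256 + 25 = 50457 = 0xC519.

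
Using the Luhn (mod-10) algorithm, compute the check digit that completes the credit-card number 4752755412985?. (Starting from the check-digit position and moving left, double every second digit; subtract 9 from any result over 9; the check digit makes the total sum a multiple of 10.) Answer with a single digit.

Partial digits right→left: 5 8 9 2 1 4 5 5 7 2 5 7 4
Double every second digit counting from the check-digit position (so the 1st, 3rd, 5th, ... of the partial from the right).
  doubled (with −9 where >9): 1 9 2 1 5 1 8 → sum 27
  kept as-is: 8 2 4 5 2 7 → sum 28
Total = 27 + 28 = 55.
Check digit = (10 − (55 mod 10)) mod 10 = 5.

5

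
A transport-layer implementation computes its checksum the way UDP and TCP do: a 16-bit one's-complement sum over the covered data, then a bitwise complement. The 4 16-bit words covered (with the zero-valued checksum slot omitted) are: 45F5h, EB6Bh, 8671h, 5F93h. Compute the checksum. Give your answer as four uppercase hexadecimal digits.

One's-complement addition (fold any carry out of bit 15 back into bit 0):
  0x45F5 + 0xEB6B = 0x13160 → wrap carry → 0x3161
  0x3161 + 0x8671 = 0x0B7D2
  0xB7D2 + 0x5F93 = 0x11765 → wrap carry → 0x1766
One's-complement sum = 0x1766.
Checksum = ~0x1766 & 0xFFFF = 0xE899.

E899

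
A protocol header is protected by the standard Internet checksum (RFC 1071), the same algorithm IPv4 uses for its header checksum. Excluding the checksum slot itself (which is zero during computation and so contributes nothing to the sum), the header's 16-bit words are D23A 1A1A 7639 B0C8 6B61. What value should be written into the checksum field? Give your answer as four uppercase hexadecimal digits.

One's-complement addition (fold any carry out of bit 15 back into bit 0):
  0xD23A + 0x1A1A = 0x0EC54
  0xEC54 + 0x7639 = 0x1628D → wrap carry → 0x628E
  0x628E + 0xB0C8 = 0x11356 → wrap carry → 0x1357
  0x1357 + 0x6B61 = 0x07EB8
One's-complement sum = 0x7EB8.
Checksum = ~0x7EB8 & 0xFFFF = 0x8147.

8147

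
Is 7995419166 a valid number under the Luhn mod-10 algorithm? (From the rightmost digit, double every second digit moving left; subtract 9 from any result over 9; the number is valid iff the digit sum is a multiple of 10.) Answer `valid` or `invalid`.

invalid

From the right, keep odd positions and double even positions (subtract 9 from any doubled value over 9):
  doubled (positions 2,4,...): 3 9 8 9 5 → sum 34
  kept (positions 1,3,...): 6 1 1 5 9 → sum 22
Total = 56.
56 mod 10 = 6, so the number is invalid.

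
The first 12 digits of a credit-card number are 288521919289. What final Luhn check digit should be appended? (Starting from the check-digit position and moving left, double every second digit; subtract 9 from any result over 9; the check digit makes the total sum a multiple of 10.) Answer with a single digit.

7

Partial digits right→left: 9 8 2 9 1 9 1 2 5 8 8 2
Double every second digit counting from the check-digit position (so the 1st, 3rd, 5th, ... of the partial from the right).
  doubled (with −9 where >9): 9 4 2 2 1 7 → sum 25
  kept as-is: 8 9 9 2 8 2 → sum 38
Total = 25 + 38 = 63.
Check digit = (10 − (63 mod 10)) mod 10 = 7.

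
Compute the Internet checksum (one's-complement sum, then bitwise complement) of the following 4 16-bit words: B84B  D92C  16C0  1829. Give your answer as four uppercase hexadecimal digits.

One's-complement addition (fold any carry out of bit 15 back into bit 0):
  0xB84B + 0xD92C = 0x19177 → wrap carry → 0x9178
  0x9178 + 0x16C0 = 0x0A838
  0xA838 + 0x1829 = 0x0C061
One's-complement sum = 0xC061.
Checksum = ~0xC061 & 0xFFFF = 0x3F9E.

3F9E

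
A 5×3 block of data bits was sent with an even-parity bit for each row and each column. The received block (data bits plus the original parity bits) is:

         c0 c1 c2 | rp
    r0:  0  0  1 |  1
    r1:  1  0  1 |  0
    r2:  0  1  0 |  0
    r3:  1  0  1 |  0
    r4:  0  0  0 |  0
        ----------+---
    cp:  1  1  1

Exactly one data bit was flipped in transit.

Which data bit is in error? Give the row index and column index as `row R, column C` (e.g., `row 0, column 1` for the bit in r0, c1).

row 2, column 0

Recompute each row's even parity and compare to rp:
  r0: data parity 1, sent rp 1 → ok
  r1: data parity 0, sent rp 0 → ok
  r2: data parity 1, sent rp 0 → mismatch
  r3: data parity 0, sent rp 0 → ok
  r4: data parity 0, sent rp 0 → ok
Recompute each column's even parity and compare to cp:
  c0: data parity 0, sent cp 1 → mismatch
  c1: data parity 1, sent cp 1 → ok
  c2: data parity 1, sent cp 1 → ok
Exactly one row (r2) and one column (c0) fail → the flipped bit is at their intersection.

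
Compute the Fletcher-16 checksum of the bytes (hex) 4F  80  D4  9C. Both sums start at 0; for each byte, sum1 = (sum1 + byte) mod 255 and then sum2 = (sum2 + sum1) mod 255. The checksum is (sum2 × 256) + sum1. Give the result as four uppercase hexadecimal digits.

Running sums (mod 255):
  after byte 0 (4F): sum1=79, sum2=79
  after byte 1 (80): sum1=207, sum2=31
  after byte 2 (D4): sum1=164, sum2=195
  after byte 3 (9C): sum1=65, sum2=5
Checksum = sum2·256 + sum1 = 5·256 + 65 = 1345 = 0x0541.

0541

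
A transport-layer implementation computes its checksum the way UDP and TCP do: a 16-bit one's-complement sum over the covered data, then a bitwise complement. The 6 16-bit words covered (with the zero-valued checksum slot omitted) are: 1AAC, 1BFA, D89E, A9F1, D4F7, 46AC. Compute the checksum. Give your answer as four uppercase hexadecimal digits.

2B25

One's-complement addition (fold any carry out of bit 15 back into bit 0):
  0x1AAC + 0x1BFA = 0x036A6
  0x36A6 + 0xD89E = 0x10F44 → wrap carry → 0x0F45
  0x0F45 + 0xA9F1 = 0x0B936
  0xB936 + 0xD4F7 = 0x18E2D → wrap carry → 0x8E2E
  0x8E2E + 0x46AC = 0x0D4DA
One's-complement sum = 0xD4DA.
Checksum = ~0xD4DA & 0xFFFF = 0x2B25.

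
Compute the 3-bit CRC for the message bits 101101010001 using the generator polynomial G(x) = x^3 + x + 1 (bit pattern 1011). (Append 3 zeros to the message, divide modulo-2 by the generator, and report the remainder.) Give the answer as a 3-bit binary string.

Append 3 zeros: 101101010001000. Divide by 1011 (XOR where the leading bit is 1):
  pos 0: 1011 XOR 1011 = 0000
  pos 5: 1010 XOR 1011 = 0001
  pos 8: 1001 XOR 1011 = 0010
  pos 10: 1000 XOR 1011 = 0011
Remainder (last 3 bits) = 110. This is the CRC / FCS.

110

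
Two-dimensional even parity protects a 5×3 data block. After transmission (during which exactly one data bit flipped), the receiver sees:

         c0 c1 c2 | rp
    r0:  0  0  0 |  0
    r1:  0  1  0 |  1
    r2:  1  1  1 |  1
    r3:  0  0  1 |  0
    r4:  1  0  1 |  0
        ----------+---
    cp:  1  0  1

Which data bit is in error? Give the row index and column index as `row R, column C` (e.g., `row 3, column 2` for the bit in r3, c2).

row 3, column 0

Recompute each row's even parity and compare to rp:
  r0: data parity 0, sent rp 0 → ok
  r1: data parity 1, sent rp 1 → ok
  r2: data parity 1, sent rp 1 → ok
  r3: data parity 1, sent rp 0 → mismatch
  r4: data parity 0, sent rp 0 → ok
Recompute each column's even parity and compare to cp:
  c0: data parity 0, sent cp 1 → mismatch
  c1: data parity 0, sent cp 0 → ok
  c2: data parity 1, sent cp 1 → ok
Exactly one row (r3) and one column (c0) fail → the flipped bit is at their intersection.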